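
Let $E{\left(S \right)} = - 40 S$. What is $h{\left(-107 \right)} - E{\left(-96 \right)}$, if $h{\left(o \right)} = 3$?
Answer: $-3837$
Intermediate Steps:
$h{\left(-107 \right)} - E{\left(-96 \right)} = 3 - \left(-40\right) \left(-96\right) = 3 - 3840 = -3837$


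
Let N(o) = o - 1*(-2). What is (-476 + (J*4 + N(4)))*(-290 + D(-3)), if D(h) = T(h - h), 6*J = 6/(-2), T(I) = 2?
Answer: 135936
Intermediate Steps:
J = -½ (J = (6/(-2))/6 = (6*(-½))/6 = (⅙)*(-3) = -½ ≈ -0.50000)
D(h) = 2
N(o) = 2 + o (N(o) = o + 2 = 2 + o)
(-476 + (J*4 + N(4)))*(-290 + D(-3)) = (-476 + (-½*4 + (2 + 4)))*(-290 + 2) = (-476 + (-2 + 6))*(-288) = (-476 + 4)*(-288) = -472*(-288) = 135936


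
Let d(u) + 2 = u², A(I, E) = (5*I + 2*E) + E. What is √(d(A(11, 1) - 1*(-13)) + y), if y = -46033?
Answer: I*√40994 ≈ 202.47*I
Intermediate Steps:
A(I, E) = 3*E + 5*I (A(I, E) = (2*E + 5*I) + E = 3*E + 5*I)
d(u) = -2 + u²
√(d(A(11, 1) - 1*(-13)) + y) = √((-2 + ((3*1 + 5*11) - 1*(-13))²) - 46033) = √((-2 + ((3 + 55) + 13)²) - 46033) = √((-2 + (58 + 13)²) - 46033) = √((-2 + 71²) - 46033) = √((-2 + 5041) - 46033) = √(5039 - 46033) = √(-40994) = I*√40994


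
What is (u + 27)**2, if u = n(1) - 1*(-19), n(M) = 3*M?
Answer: 2401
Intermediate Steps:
u = 22 (u = 3*1 - 1*(-19) = 3 + 19 = 22)
(u + 27)**2 = (22 + 27)**2 = 49**2 = 2401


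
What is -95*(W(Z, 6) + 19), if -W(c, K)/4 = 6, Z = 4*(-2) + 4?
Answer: 475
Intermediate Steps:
Z = -4 (Z = -8 + 4 = -4)
W(c, K) = -24 (W(c, K) = -4*6 = -24)
-95*(W(Z, 6) + 19) = -95*(-24 + 19) = -95*(-5) = 475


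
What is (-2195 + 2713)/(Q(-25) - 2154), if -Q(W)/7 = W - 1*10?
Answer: -518/1909 ≈ -0.27135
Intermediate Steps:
Q(W) = 70 - 7*W (Q(W) = -7*(W - 1*10) = -7*(W - 10) = -7*(-10 + W) = 70 - 7*W)
(-2195 + 2713)/(Q(-25) - 2154) = (-2195 + 2713)/((70 - 7*(-25)) - 2154) = 518/((70 + 175) - 2154) = 518/(245 - 2154) = 518/(-1909) = 518*(-1/1909) = -518/1909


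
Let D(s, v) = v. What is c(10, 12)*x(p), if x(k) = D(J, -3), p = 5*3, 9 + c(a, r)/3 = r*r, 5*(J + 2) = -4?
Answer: -1215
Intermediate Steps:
J = -14/5 (J = -2 + (⅕)*(-4) = -2 - ⅘ = -14/5 ≈ -2.8000)
c(a, r) = -27 + 3*r² (c(a, r) = -27 + 3*(r*r) = -27 + 3*r²)
p = 15
x(k) = -3
c(10, 12)*x(p) = (-27 + 3*12²)*(-3) = (-27 + 3*144)*(-3) = (-27 + 432)*(-3) = 405*(-3) = -1215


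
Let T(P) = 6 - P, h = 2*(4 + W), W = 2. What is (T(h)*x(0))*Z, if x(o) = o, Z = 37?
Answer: 0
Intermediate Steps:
h = 12 (h = 2*(4 + 2) = 2*6 = 12)
(T(h)*x(0))*Z = ((6 - 1*12)*0)*37 = ((6 - 12)*0)*37 = -6*0*37 = 0*37 = 0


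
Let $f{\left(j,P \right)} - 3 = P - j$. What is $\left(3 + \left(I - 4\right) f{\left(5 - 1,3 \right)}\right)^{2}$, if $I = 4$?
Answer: $9$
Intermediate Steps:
$f{\left(j,P \right)} = 3 + P - j$ ($f{\left(j,P \right)} = 3 + \left(P - j\right) = 3 + P - j$)
$\left(3 + \left(I - 4\right) f{\left(5 - 1,3 \right)}\right)^{2} = \left(3 + \left(4 - 4\right) \left(3 + 3 - \left(5 - 1\right)\right)\right)^{2} = \left(3 + 0 \left(3 + 3 - \left(5 - 1\right)\right)\right)^{2} = \left(3 + 0 \left(3 + 3 - 4\right)\right)^{2} = \left(3 + 0 \cdot 2\right)^{2} = \left(3 + 0\right)^{2} = 3^{2} = 9$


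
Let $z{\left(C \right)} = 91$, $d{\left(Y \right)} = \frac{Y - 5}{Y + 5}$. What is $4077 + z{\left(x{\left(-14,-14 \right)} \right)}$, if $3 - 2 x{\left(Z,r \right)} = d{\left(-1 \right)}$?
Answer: $4168$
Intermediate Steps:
$d{\left(Y \right)} = \frac{-5 + Y}{5 + Y}$
$x{\left(Z,r \right)} = \frac{9}{4}$ ($x{\left(Z,r \right)} = \frac{3}{2} - \frac{\frac{1}{5 - 1} \left(-5 - 1\right)}{2} = \frac{3}{2} - \frac{\frac{1}{4} \left(-6\right)}{2} = \frac{3}{2} - - \frac{3}{4} = \frac{3}{2} + \frac{3}{4} = \frac{9}{4}$)
$4077 + z{\left(x{\left(-14,-14 \right)} \right)} = 4077 + 91 = 4168$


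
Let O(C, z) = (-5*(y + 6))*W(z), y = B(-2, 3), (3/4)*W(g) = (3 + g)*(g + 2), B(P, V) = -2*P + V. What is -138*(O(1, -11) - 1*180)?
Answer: 885960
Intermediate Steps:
B(P, V) = V - 2*P
W(g) = 4*(2 + g)*(3 + g)/3 (W(g) = 4*((3 + g)*(g + 2))/3 = 4*((3 + g)*(2 + g))/3 = 4*((2 + g)*(3 + g))/3 = 4*(2 + g)*(3 + g)/3)
y = 7 (y = 3 - 2*(-2) = 3 + 4 = 7)
O(C, z) = -520 - 1300*z/3 - 260*z²/3 (O(C, z) = (-5*(7 + 6))*(8 + 4*z²/3 + 20*z/3) = (-5*13)*(8 + 4*z²/3 + 20*z/3) = -65*(8 + 4*z²/3 + 20*z/3) = -520 - 1300*z/3 - 260*z²/3)
-138*(O(1, -11) - 1*180) = -138*((-520 - 1300/3*(-11) - 260/3*(-11)²) - 1*180) = -138*((-520 + 14300/3 - 260/3*121) - 180) = -138*((-520 + 14300/3 - 31460/3) - 180) = -138*(-6240 - 180) = -138*(-6420) = 885960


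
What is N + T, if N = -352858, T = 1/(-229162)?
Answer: -80861644997/229162 ≈ -3.5286e+5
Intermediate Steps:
T = -1/229162 ≈ -4.3637e-6
N + T = -352858 - 1/229162 = -80861644997/229162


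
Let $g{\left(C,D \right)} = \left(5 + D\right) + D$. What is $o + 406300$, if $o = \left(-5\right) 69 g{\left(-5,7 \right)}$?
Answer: $399745$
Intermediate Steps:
$g{\left(C,D \right)} = 5 + 2 D$
$o = -6555$ ($o = \left(-5\right) 69 \left(5 + 2 \cdot 7\right) = - 345 \left(5 + 14\right) = \left(-345\right) 19 = -6555$)
$o + 406300 = -6555 + 406300 = 399745$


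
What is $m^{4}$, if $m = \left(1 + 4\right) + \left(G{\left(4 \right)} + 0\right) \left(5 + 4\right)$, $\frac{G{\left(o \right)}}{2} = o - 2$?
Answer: $2825761$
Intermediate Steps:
$G{\left(o \right)} = -4 + 2 o$ ($G{\left(o \right)} = 2 \left(o - 2\right) = 2 \left(-2 + o\right) = -4 + 2 o$)
$m = 41$ ($m = \left(1 + 4\right) + \left(\left(-4 + 2 \cdot 4\right) + 0\right) \left(5 + 4\right) = 5 + \left(\left(-4 + 8\right) + 0\right) 9 = 5 + \left(4 + 0\right) 9 = 5 + 4 \cdot 9 = 5 + 36 = 41$)
$m^{4} = 41^{4} = 2825761$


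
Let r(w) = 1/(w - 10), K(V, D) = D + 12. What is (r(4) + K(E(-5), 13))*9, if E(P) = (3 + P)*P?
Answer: 447/2 ≈ 223.50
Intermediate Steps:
E(P) = P*(3 + P)
K(V, D) = 12 + D
r(w) = 1/(-10 + w)
(r(4) + K(E(-5), 13))*9 = (1/(-10 + 4) + (12 + 13))*9 = (1/(-6) + 25)*9 = (-1/6 + 25)*9 = (149/6)*9 = 447/2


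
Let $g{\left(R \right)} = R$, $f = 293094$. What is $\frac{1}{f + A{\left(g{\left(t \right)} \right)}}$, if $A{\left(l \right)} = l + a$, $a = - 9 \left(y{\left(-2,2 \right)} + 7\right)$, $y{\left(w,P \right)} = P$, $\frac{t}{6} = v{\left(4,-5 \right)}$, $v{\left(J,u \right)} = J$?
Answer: $\frac{1}{293037} \approx 3.4125 \cdot 10^{-6}$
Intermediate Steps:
$t = 24$ ($t = 6 \cdot 4 = 24$)
$a = -81$ ($a = - 9 \left(2 + 7\right) = \left(-9\right) 9 = -81$)
$A{\left(l \right)} = -81 + l$ ($A{\left(l \right)} = l - 81 = -81 + l$)
$\frac{1}{f + A{\left(g{\left(t \right)} \right)}} = \frac{1}{293094 + \left(-81 + 24\right)} = \frac{1}{293094 - 57} = \frac{1}{293037}$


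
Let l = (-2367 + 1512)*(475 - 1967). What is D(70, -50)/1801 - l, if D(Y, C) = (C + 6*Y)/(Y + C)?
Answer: -4594927283/3602 ≈ -1.2757e+6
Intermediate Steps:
D(Y, C) = (C + 6*Y)/(C + Y)
l = 1275660 (l = -855*(-1492) = 1275660)
D(70, -50)/1801 - l = ((-50 + 6*70)/(-50 + 70))/1801 - 1*1275660 = ((-50 + 420)/20)*(1/1801) - 1275660 = ((1/20)*370)*(1/1801) - 1275660 = (37/2)*(1/1801) - 1275660 = 37/3602 - 1275660 = -4594927283/3602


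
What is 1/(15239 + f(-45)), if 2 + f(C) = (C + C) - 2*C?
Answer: 1/15237 ≈ 6.5630e-5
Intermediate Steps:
f(C) = -2 (f(C) = -2 + ((C + C) - 2*C) = -2 + (2*C - 2*C) = -2 + 0 = -2)
1/(15239 + f(-45)) = 1/(15239 - 2) = 1/15237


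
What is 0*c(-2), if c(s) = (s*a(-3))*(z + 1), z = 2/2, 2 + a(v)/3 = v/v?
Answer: 0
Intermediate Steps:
a(v) = -3 (a(v) = -6 + 3*(v/v) = -6 + 3*1 = -6 + 3 = -3)
z = 1 (z = 2*(½) = 1)
c(s) = -6*s (c(s) = (s*(-3))*(1 + 1) = -3*s*2 = -6*s)
0*c(-2) = 0*(-6*(-2)) = 0*12 = 0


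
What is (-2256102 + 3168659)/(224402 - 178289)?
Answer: 912557/46113 ≈ 19.790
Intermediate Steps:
(-2256102 + 3168659)/(224402 - 178289) = 912557/46113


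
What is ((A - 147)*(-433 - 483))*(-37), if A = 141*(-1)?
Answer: -9760896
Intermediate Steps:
A = -141
((A - 147)*(-433 - 483))*(-37) = ((-141 - 147)*(-433 - 483))*(-37) = -288*(-916)*(-37) = 263808*(-37) = -9760896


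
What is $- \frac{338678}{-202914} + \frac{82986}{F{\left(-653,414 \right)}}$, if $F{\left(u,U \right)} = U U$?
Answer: $\frac{693398849}{322024518} \approx 2.1532$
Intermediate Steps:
$F{\left(u,U \right)} = U^{2}$
$- \frac{338678}{-202914} + \frac{82986}{F{\left(-653,414 \right)}} = - \frac{338678}{-202914} + \frac{82986}{414^{2}} = \left(-338678\right) \left(- \frac{1}{202914}\right) + \frac{82986}{171396} = \frac{169339}{101457} + 82986 \cdot \frac{1}{171396} = \frac{169339}{101457} + \frac{13831}{28566} = \frac{693398849}{322024518}$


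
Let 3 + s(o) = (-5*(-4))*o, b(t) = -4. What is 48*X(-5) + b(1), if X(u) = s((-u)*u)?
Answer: -24148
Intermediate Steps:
s(o) = -3 + 20*o (s(o) = -3 + (-5*(-4))*o = -3 + 20*o)
X(u) = -3 - 20*u**2 (X(u) = -3 + 20*((-u)*u) = -3 + 20*(-u**2) = -3 - 20*u**2)
48*X(-5) + b(1) = 48*(-3 - 20*(-5)**2) - 4 = 48*(-3 - 20*25) - 4 = 48*(-3 - 500) - 4 = 48*(-503) - 4 = -24144 - 4 = -24148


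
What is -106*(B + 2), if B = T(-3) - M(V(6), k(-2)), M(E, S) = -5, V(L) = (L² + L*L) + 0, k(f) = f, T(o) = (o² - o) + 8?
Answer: -2862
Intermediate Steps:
T(o) = 8 + o² - o
V(L) = 2*L² (V(L) = (L² + L²) + 0 = 2*L² + 0 = 2*L²)
B = 25 (B = (8 + (-3)² - 1*(-3)) - 1*(-5) = (8 + 9 + 3) + 5 = 20 + 5 = 25)
-106*(B + 2) = -106*(25 + 2) = -106*27 = -2862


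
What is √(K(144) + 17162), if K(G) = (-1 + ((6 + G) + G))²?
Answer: √103011 ≈ 320.95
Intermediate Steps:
K(G) = (5 + 2*G)² (K(G) = (-1 + (6 + 2*G))² = (5 + 2*G)²)
√(K(144) + 17162) = √((5 + 2*144)² + 17162) = √((5 + 288)² + 17162) = √(293² + 17162) = √(85849 + 17162) = √103011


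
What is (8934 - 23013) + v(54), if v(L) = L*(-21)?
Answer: -15213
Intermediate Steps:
v(L) = -21*L
(8934 - 23013) + v(54) = (8934 - 23013) - 21*54 = -14079 - 1134 = -15213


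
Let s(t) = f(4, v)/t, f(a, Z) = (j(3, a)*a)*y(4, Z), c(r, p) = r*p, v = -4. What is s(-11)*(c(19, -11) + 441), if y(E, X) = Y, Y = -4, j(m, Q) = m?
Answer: 11136/11 ≈ 1012.4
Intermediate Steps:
y(E, X) = -4
c(r, p) = p*r
f(a, Z) = -12*a (f(a, Z) = (3*a)*(-4) = -12*a)
s(t) = -48/t (s(t) = (-12*4)/t = -48/t)
s(-11)*(c(19, -11) + 441) = (-48/(-11))*(-11*19 + 441) = (-48*(-1/11))*(-209 + 441) = (48/11)*232 = 11136/11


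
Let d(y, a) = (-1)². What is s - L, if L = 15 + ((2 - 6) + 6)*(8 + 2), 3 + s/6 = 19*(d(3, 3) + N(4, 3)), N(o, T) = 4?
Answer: 517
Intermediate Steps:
d(y, a) = 1
s = 552 (s = -18 + 6*(19*(1 + 4)) = -18 + 6*(19*5) = -18 + 6*95 = -18 + 570 = 552)
L = 35 (L = 15 + (-4 + 6)*10 = 15 + 2*10 = 15 + 20 = 35)
s - L = 552 - 1*35 = 552 - 35 = 517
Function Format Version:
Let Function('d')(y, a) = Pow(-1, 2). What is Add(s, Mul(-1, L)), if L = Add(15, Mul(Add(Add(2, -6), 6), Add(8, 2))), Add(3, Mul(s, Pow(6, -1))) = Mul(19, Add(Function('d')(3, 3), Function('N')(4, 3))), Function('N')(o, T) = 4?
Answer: 517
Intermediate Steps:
Function('d')(y, a) = 1
s = 552 (s = Add(-18, Mul(6, Mul(19, Add(1, 4)))) = Add(-18, Mul(6, Mul(19, 5))) = Add(-18, Mul(6, 95)) = Add(-18, 570) = 552)
L = 35 (L = Add(15, Mul(Add(-4, 6), 10)) = Add(15, Mul(2, 10)) = Add(15, 20) = 35)
Add(s, Mul(-1, L)) = Add(552, Mul(-1, 35)) = Add(552, -35) = 517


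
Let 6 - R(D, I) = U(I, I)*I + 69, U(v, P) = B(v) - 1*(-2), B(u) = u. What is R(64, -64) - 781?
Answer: -4812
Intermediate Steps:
U(v, P) = 2 + v (U(v, P) = v - 1*(-2) = v + 2 = 2 + v)
R(D, I) = -63 - I*(2 + I) (R(D, I) = 6 - ((2 + I)*I + 69) = 6 - (I*(2 + I) + 69) = 6 - (69 + I*(2 + I)) = 6 + (-69 - I*(2 + I)) = -63 - I*(2 + I))
R(64, -64) - 781 = (-63 - 1*(-64)*(2 - 64)) - 781 = (-63 - 1*(-64)*(-62)) - 781 = (-63 - 3968) - 781 = -4031 - 781 = -4812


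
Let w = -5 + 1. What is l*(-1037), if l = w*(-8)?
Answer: -33184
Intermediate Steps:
w = -4
l = 32 (l = -4*(-8) = 32)
l*(-1037) = 32*(-1037) = -33184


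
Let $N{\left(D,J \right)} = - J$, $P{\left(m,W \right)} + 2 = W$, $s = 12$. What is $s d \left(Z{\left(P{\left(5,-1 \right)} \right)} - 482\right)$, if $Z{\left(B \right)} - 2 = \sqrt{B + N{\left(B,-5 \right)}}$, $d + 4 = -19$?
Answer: $132480 - 276 \sqrt{2} \approx 1.3209 \cdot 10^{5}$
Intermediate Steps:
$P{\left(m,W \right)} = -2 + W$
$d = -23$ ($d = -4 - 19 = -23$)
$Z{\left(B \right)} = 2 + \sqrt{5 + B}$ ($Z{\left(B \right)} = 2 + \sqrt{B - -5} = 2 + \sqrt{B + 5} = 2 + \sqrt{5 + B}$)
$s d \left(Z{\left(P{\left(5,-1 \right)} \right)} - 482\right) = 12 \left(-23\right) \left(\left(2 + \sqrt{5 - 3}\right) - 482\right) = - 276 \left(\left(2 + \sqrt{5 - 3}\right) - 482\right) = - 276 \left(\left(2 + \sqrt{2}\right) - 482\right) = - 276 \left(-480 + \sqrt{2}\right) = 132480 - 276 \sqrt{2}$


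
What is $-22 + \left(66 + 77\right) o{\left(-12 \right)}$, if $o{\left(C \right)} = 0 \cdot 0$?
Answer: $-22$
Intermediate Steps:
$o{\left(C \right)} = 0$
$-22 + \left(66 + 77\right) o{\left(-12 \right)} = -22 + \left(66 + 77\right) 0 = -22 + 143 \cdot 0 = -22 + 0 = -22$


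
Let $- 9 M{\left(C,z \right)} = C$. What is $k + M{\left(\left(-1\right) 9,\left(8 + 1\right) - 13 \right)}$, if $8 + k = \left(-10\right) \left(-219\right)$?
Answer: $2183$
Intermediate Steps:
$M{\left(C,z \right)} = - \frac{C}{9}$
$k = 2182$ ($k = -8 - -2190 = -8 + 2190 = 2182$)
$k + M{\left(\left(-1\right) 9,\left(8 + 1\right) - 13 \right)} = 2182 - \frac{\left(-1\right) 9}{9} = 2182 - -1 = 2182 + 1 = 2183$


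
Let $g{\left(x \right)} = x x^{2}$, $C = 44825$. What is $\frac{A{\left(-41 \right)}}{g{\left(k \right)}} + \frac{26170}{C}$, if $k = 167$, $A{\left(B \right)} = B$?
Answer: $\frac{24376793777}{41754155795} \approx 0.58382$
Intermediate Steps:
$g{\left(x \right)} = x^{3}$
$\frac{A{\left(-41 \right)}}{g{\left(k \right)}} + \frac{26170}{C} = - \frac{41}{167^{3}} + \frac{26170}{44825} = - \frac{41}{4657463} + 26170 \cdot \frac{1}{44825} = \left(-41\right) \frac{1}{4657463} + \frac{5234}{8965} = - \frac{41}{4657463} + \frac{5234}{8965} = \frac{24376793777}{41754155795}$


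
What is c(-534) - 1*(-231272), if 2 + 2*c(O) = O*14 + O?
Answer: 227266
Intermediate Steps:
c(O) = -1 + 15*O/2 (c(O) = -1 + (O*14 + O)/2 = -1 + (14*O + O)/2 = -1 + (15*O)/2 = -1 + 15*O/2)
c(-534) - 1*(-231272) = (-1 + (15/2)*(-534)) - 1*(-231272) = (-1 - 4005) + 231272 = -4006 + 231272 = 227266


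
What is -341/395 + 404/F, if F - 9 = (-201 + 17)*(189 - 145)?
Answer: -2917247/3194365 ≈ -0.91325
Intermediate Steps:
F = -8087 (F = 9 + (-201 + 17)*(189 - 145) = 9 - 184*44 = 9 - 8096 = -8087)
-341/395 + 404/F = -341/395 + 404/(-8087) = -341*1/395 + 404*(-1/8087) = -341/395 - 404/8087 = -2917247/3194365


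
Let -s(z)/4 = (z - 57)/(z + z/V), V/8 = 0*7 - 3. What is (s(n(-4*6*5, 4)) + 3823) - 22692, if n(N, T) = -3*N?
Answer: -2170339/115 ≈ -18873.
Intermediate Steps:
V = -24 (V = 8*(0*7 - 3) = 8*(0 - 3) = 8*(-3) = -24)
s(z) = -96*(-57 + z)/(23*z) (s(z) = -4*(z - 57)/(z + z/(-24)) = -4*(-57 + z)/(z + z*(-1/24)) = -4*(-57 + z)/(z - z/24) = -4*(-57 + z)/(23*z/24) = -4*(-57 + z)*24/(23*z) = -96*(-57 + z)/(23*z))
(s(n(-4*6*5, 4)) + 3823) - 22692 = (96*(57 - (-3)*-4*6*5)/(23*((-3*(-4*6)*5))) + 3823) - 22692 = (96*(57 - (-3)*(-24*5))/(23*((-(-72)*5))) + 3823) - 22692 = (96*(57 - (-3)*(-120))/(23*((-3*(-120)))) + 3823) - 22692 = ((96/23)*(57 - 1*360)/360 + 3823) - 22692 = ((96/23)*(1/360)*(57 - 360) + 3823) - 22692 = ((96/23)*(1/360)*(-303) + 3823) - 22692 = (-404/115 + 3823) - 22692 = 439241/115 - 22692 = -2170339/115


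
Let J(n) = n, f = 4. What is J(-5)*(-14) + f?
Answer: 74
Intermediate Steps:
J(-5)*(-14) + f = -5*(-14) + 4 = 70 + 4 = 74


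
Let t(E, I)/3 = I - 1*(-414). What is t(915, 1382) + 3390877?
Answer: 3396265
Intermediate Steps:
t(E, I) = 1242 + 3*I (t(E, I) = 3*(I - 1*(-414)) = 3*(I + 414) = 3*(414 + I) = 1242 + 3*I)
t(915, 1382) + 3390877 = (1242 + 3*1382) + 3390877 = (1242 + 4146) + 3390877 = 5388 + 3390877 = 3396265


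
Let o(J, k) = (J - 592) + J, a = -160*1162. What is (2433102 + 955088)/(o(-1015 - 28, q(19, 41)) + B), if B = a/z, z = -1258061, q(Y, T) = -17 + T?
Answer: -304467835685/240635817 ≈ -1265.3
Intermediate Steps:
a = -185920
o(J, k) = -592 + 2*J (o(J, k) = (-592 + J) + J = -592 + 2*J)
B = 26560/179723 (B = -185920/(-1258061) = -185920*(-1/1258061) = 26560/179723 ≈ 0.14778)
(2433102 + 955088)/(o(-1015 - 28, q(19, 41)) + B) = (2433102 + 955088)/((-592 + 2*(-1015 - 28)) + 26560/179723) = 3388190/((-592 + 2*(-1043)) + 26560/179723) = 3388190/((-592 - 2086) + 26560/179723) = 3388190/(-2678 + 26560/179723) = 3388190/(-481271634/179723) = 3388190*(-179723/481271634) = -304467835685/240635817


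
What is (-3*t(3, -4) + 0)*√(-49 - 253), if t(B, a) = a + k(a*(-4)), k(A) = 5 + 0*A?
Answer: -3*I*√302 ≈ -52.134*I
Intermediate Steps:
k(A) = 5 (k(A) = 5 + 0 = 5)
t(B, a) = 5 + a (t(B, a) = a + 5 = 5 + a)
(-3*t(3, -4) + 0)*√(-49 - 253) = (-3*(5 - 4) + 0)*√(-49 - 253) = (-3*1 + 0)*√(-302) = (-3 + 0)*(I*√302) = -3*I*√302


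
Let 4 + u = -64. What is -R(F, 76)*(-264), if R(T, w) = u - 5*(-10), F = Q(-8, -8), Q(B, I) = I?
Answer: -4752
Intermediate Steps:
u = -68 (u = -4 - 64 = -68)
F = -8
R(T, w) = -18 (R(T, w) = -68 - 5*(-10) = -68 + 50 = -18)
-R(F, 76)*(-264) = -(-18)*(-264) = -1*4752 = -4752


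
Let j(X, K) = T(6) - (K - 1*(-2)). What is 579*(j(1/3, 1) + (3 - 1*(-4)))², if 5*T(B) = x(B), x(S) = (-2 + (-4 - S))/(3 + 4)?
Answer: 9486336/1225 ≈ 7743.9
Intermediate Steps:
x(S) = -6/7 - S/7 (x(S) = (-6 - S)/7 = (-6 - S)*(⅐) = -6/7 - S/7)
T(B) = -6/35 - B/35 (T(B) = (-6/7 - B/7)/5 = -6/35 - B/35)
j(X, K) = -82/35 - K (j(X, K) = (-6/35 - 1/35*6) - (K - 1*(-2)) = (-6/35 - 6/35) - (K + 2) = -12/35 - (2 + K) = -12/35 + (-2 - K) = -82/35 - K)
579*(j(1/3, 1) + (3 - 1*(-4)))² = 579*((-82/35 - 1*1) + (3 - 1*(-4)))² = 579*((-82/35 - 1) + (3 + 4))² = 579*(-117/35 + 7)² = 579*(128/35)² = 579*(16384/1225) = 9486336/1225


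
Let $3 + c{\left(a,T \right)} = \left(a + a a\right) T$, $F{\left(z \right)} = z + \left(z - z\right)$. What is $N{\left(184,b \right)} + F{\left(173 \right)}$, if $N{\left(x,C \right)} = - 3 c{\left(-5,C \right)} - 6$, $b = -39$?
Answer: $2516$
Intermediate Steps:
$F{\left(z \right)} = z$ ($F{\left(z \right)} = z + 0 = z$)
$c{\left(a,T \right)} = -3 + T \left(a + a^{2}\right)$ ($c{\left(a,T \right)} = -3 + \left(a + a a\right) T = -3 + \left(a + a^{2}\right) T = -3 + T \left(a + a^{2}\right)$)
$N{\left(x,C \right)} = 3 - 60 C$ ($N{\left(x,C \right)} = - 3 \left(-3 + C \left(-5\right) + C \left(-5\right)^{2}\right) - 6 = - 3 \left(-3 - 5 C + C 25\right) - 6 = - 3 \left(-3 - 5 C + 25 C\right) - 6 = - 3 \left(-3 + 20 C\right) - 6 = \left(9 - 60 C\right) - 6 = 3 - 60 C$)
$N{\left(184,b \right)} + F{\left(173 \right)} = \left(3 - -2340\right) + 173 = \left(3 + 2340\right) + 173 = 2343 + 173 = 2516$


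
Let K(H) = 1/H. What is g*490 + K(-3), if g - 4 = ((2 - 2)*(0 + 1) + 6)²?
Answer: 58799/3 ≈ 19600.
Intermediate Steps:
g = 40 (g = 4 + ((2 - 2)*(0 + 1) + 6)² = 4 + (0*1 + 6)² = 4 + (0 + 6)² = 4 + 6² = 4 + 36 = 40)
g*490 + K(-3) = 40*490 + 1/(-3) = 19600 - ⅓ = 58799/3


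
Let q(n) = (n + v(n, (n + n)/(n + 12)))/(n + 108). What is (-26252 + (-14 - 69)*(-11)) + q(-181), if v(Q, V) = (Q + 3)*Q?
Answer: -1881784/73 ≈ -25778.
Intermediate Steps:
v(Q, V) = Q*(3 + Q) (v(Q, V) = (3 + Q)*Q = Q*(3 + Q))
q(n) = (n + n*(3 + n))/(108 + n) (q(n) = (n + n*(3 + n))/(n + 108) = (n + n*(3 + n))/(108 + n))
(-26252 + (-14 - 69)*(-11)) + q(-181) = (-26252 + (-14 - 69)*(-11)) - 181*(4 - 181)/(108 - 181) = (-26252 - 83*(-11)) - 181*(-177)/(-73) = (-26252 + 913) - 181*(-1/73)*(-177) = -25339 - 32037/73 = -1881784/73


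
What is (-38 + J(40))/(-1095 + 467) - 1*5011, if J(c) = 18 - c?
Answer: -786712/157 ≈ -5010.9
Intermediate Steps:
(-38 + J(40))/(-1095 + 467) - 1*5011 = (-38 + (18 - 1*40))/(-1095 + 467) - 1*5011 = (-38 + (18 - 40))/(-628) - 5011 = (-38 - 22)*(-1/628) - 5011 = -60*(-1/628) - 5011 = 15/157 - 5011 = -786712/157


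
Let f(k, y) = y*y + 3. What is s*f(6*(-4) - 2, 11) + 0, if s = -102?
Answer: -12648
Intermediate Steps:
f(k, y) = 3 + y**2 (f(k, y) = y**2 + 3 = 3 + y**2)
s*f(6*(-4) - 2, 11) + 0 = -102*(3 + 11**2) + 0 = -102*(3 + 121) + 0 = -102*124 + 0 = -12648 + 0 = -12648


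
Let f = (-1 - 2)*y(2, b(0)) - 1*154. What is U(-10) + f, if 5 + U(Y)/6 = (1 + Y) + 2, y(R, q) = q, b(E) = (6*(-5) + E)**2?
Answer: -2926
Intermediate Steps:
b(E) = (-30 + E)**2
f = -2854 (f = (-1 - 2)*(-30 + 0)**2 - 1*154 = -3*(-30)**2 - 154 = -3*900 - 154 = -2700 - 154 = -2854)
U(Y) = -12 + 6*Y (U(Y) = -30 + 6*((1 + Y) + 2) = -30 + 6*(3 + Y) = -30 + (18 + 6*Y) = -12 + 6*Y)
U(-10) + f = (-12 + 6*(-10)) - 2854 = (-12 - 60) - 2854 = -72 - 2854 = -2926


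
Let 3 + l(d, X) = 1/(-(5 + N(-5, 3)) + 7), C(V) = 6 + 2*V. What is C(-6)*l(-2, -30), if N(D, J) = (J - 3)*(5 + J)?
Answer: 15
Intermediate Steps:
N(D, J) = (-3 + J)*(5 + J)
l(d, X) = -5/2 (l(d, X) = -3 + 1/(-(5 + (-15 + 3² + 2*3)) + 7) = -3 + 1/(-(5 + (-15 + 9 + 6)) + 7) = -3 + 1/(-(5 + 0) + 7) = -3 + 1/(-1*5 + 7) = -3 + 1/(-5 + 7) = -3 + 1/2 = -3 + ½ = -5/2)
C(-6)*l(-2, -30) = (6 + 2*(-6))*(-5/2) = (6 - 12)*(-5/2) = -6*(-5/2) = 15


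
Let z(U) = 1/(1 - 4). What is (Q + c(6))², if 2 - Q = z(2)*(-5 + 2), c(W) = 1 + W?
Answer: 64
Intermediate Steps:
z(U) = -⅓ (z(U) = 1/(-3) = -⅓)
Q = 1 (Q = 2 - (-1)*(-5 + 2)/3 = 2 - (-1)*(-3)/3 = 2 - 1*1 = 2 - 1 = 1)
(Q + c(6))² = (1 + (1 + 6))² = (1 + 7)² = 8² = 64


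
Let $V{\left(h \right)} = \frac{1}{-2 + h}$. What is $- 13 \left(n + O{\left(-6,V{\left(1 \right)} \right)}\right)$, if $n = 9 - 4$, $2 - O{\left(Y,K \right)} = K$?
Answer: $-104$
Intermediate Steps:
$O{\left(Y,K \right)} = 2 - K$
$n = 5$ ($n = 9 - 4 = 5$)
$- 13 \left(n + O{\left(-6,V{\left(1 \right)} \right)}\right) = - 13 \left(5 + \left(2 - \frac{1}{-2 + 1}\right)\right) = - 13 \left(5 + \left(2 - \frac{1}{-1}\right)\right) = - 13 \left(5 + \left(2 - -1\right)\right) = - 13 \left(5 + \left(2 + 1\right)\right) = - 13 \left(5 + 3\right) = \left(-13\right) 8 = -104$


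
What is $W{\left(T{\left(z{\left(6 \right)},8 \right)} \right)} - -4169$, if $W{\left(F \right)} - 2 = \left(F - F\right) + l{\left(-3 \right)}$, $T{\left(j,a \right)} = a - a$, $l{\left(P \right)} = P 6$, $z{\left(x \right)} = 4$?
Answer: $4153$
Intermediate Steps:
$l{\left(P \right)} = 6 P$
$T{\left(j,a \right)} = 0$
$W{\left(F \right)} = -16$ ($W{\left(F \right)} = 2 + \left(\left(F - F\right) + 6 \left(-3\right)\right) = 2 + \left(0 - 18\right) = 2 - 18 = -16$)
$W{\left(T{\left(z{\left(6 \right)},8 \right)} \right)} - -4169 = -16 - -4169 = -16 + 4169 = 4153$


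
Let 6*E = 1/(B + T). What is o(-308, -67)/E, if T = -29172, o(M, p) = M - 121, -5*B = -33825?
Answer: 57675618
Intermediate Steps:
B = 6765 (B = -⅕*(-33825) = 6765)
o(M, p) = -121 + M
E = -1/134442 (E = 1/(6*(6765 - 29172)) = (⅙)/(-22407) = (⅙)*(-1/22407) = -1/134442 ≈ -7.4382e-6)
o(-308, -67)/E = (-121 - 308)/(-1/134442) = -429*(-134442) = 57675618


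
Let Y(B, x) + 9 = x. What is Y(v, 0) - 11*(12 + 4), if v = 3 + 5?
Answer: -185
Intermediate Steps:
v = 8
Y(B, x) = -9 + x
Y(v, 0) - 11*(12 + 4) = (-9 + 0) - 11*(12 + 4) = -9 - 11*16 = -9 - 176 = -185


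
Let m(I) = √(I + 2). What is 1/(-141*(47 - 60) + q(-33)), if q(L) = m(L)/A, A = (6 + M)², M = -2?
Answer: 469248/860131615 - 16*I*√31/860131615 ≈ 0.00054555 - 1.0357e-7*I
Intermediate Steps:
A = 16 (A = (6 - 2)² = 4² = 16)
m(I) = √(2 + I)
q(L) = √(2 + L)/16
1/(-141*(47 - 60) + q(-33)) = 1/(-141*(47 - 60) + √(2 - 33)/16) = 1/(-141*(-13) + √(-31)/16) = 1/(1833 + (I*√31)/16) = 1/(1833 + I*√31/16)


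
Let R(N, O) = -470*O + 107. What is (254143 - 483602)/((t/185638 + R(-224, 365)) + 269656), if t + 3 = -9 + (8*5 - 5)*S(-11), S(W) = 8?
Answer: -21298154921/9116032581 ≈ -2.3363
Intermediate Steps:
R(N, O) = 107 - 470*O
t = 268 (t = -3 + (-9 + (8*5 - 5)*8) = -3 + (-9 + (40 - 5)*8) = -3 + (-9 + 35*8) = -3 + (-9 + 280) = -3 + 271 = 268)
(254143 - 483602)/((t/185638 + R(-224, 365)) + 269656) = (254143 - 483602)/((268/185638 + (107 - 470*365)) + 269656) = -229459/((268*(1/185638) + (107 - 171550)) + 269656) = -229459/((134/92819 - 171443) + 269656) = -229459/(-15913167683/92819 + 269656) = -229459/9116032581/92819 = -229459*92819/9116032581 = -21298154921/9116032581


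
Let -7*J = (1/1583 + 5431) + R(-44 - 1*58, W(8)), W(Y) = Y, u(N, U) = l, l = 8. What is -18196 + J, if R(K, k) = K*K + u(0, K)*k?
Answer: -226797994/11081 ≈ -20467.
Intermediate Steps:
u(N, U) = 8
R(K, k) = K**2 + 8*k (R(K, k) = K*K + 8*k = K**2 + 8*k)
J = -25168118/11081 (J = -((1/1583 + 5431) + ((-44 - 1*58)**2 + 8*8))/7 = -((1/1583 + 5431) + ((-44 - 58)**2 + 64))/7 = -(8597274/1583 + ((-102)**2 + 64))/7 = -(8597274/1583 + (10404 + 64))/7 = -(8597274/1583 + 10468)/7 = -1/7*25168118/1583 = -25168118/11081 ≈ -2271.3)
-18196 + J = -18196 - 25168118/11081 = -226797994/11081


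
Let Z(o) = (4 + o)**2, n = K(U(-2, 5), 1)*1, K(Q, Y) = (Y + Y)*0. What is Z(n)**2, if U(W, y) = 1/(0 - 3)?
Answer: 256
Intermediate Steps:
U(W, y) = -1/3 (U(W, y) = 1/(-3) = -1/3)
K(Q, Y) = 0 (K(Q, Y) = (2*Y)*0 = 0)
n = 0 (n = 0*1 = 0)
Z(n)**2 = ((4 + 0)**2)**2 = (4**2)**2 = 16**2 = 256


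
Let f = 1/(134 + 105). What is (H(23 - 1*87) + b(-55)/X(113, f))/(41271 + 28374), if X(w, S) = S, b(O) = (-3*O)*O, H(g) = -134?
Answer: -2169059/69645 ≈ -31.145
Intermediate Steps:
f = 1/239 ≈ 0.0041841
b(O) = -3*O**2
(H(23 - 1*87) + b(-55)/X(113, f))/(41271 + 28374) = (-134 + (-3*(-55)**2)/(1/239))/(41271 + 28374) = (-134 - 3*3025*239)/69645 = (-134 - 9075*239)*(1/69645) = (-134 - 2168925)*(1/69645) = -2169059*1/69645 = -2169059/69645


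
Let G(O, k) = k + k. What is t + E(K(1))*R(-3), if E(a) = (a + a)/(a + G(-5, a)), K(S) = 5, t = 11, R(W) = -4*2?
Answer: 17/3 ≈ 5.6667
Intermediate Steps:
R(W) = -8
G(O, k) = 2*k
E(a) = ⅔ (E(a) = (a + a)/(a + 2*a) = (2*a)/((3*a)) = (2*a)*(1/(3*a)) = ⅔)
t + E(K(1))*R(-3) = 11 + (⅔)*(-8) = 11 - 16/3 = 17/3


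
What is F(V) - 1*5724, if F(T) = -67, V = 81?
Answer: -5791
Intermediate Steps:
F(V) - 1*5724 = -67 - 1*5724 = -67 - 5724 = -5791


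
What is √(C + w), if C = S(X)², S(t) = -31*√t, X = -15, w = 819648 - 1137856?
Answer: I*√332623 ≈ 576.73*I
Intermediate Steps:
w = -318208
C = -14415 (C = (-31*I*√15)² = -14415)
√(C + w) = √(-14415 - 318208) = √(-332623) = I*√332623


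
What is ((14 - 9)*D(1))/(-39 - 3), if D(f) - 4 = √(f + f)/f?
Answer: -10/21 - 5*√2/42 ≈ -0.64455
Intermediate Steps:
D(f) = 4 + √2/√f (D(f) = 4 + √(f + f)/f = 4 + √(2*f)/f = 4 + (√2*√f)/f = 4 + √2/√f)
((14 - 9)*D(1))/(-39 - 3) = ((14 - 9)*(4 + √2/√1))/(-39 - 3) = (5*(4 + √2*1))/(-42) = (5*(4 + √2))*(-1/42) = (20 + 5*√2)*(-1/42) = -10/21 - 5*√2/42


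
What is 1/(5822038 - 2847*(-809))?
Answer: 1/8125261 ≈ 1.2307e-7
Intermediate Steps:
1/(5822038 - 2847*(-809)) = 1/(5822038 + 2303223) = 1/8125261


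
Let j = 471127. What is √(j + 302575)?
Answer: √773702 ≈ 879.60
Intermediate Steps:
√(j + 302575) = √(471127 + 302575) = √773702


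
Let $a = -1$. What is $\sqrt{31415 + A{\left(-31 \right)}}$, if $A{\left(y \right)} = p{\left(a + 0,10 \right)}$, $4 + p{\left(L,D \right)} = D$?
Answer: $\sqrt{31421} \approx 177.26$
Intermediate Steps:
$p{\left(L,D \right)} = -4 + D$
$A{\left(y \right)} = 6$ ($A{\left(y \right)} = -4 + 10 = 6$)
$\sqrt{31415 + A{\left(-31 \right)}} = \sqrt{31415 + 6} = \sqrt{31421}$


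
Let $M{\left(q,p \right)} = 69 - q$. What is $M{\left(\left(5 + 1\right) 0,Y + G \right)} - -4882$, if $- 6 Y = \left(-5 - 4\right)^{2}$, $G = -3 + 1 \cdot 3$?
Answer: $4951$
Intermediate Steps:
$G = 0$ ($G = -3 + 3 = 0$)
$Y = - \frac{27}{2}$ ($Y = - \frac{\left(-5 - 4\right)^{2}}{6} = - \frac{\left(-9\right)^{2}}{6} = \left(- \frac{1}{6}\right) 81 = - \frac{27}{2} \approx -13.5$)
$M{\left(\left(5 + 1\right) 0,Y + G \right)} - -4882 = \left(69 - \left(5 + 1\right) 0\right) - -4882 = \left(69 - 6 \cdot 0\right) + 4882 = \left(69 - 0\right) + 4882 = \left(69 + 0\right) + 4882 = 69 + 4882 = 4951$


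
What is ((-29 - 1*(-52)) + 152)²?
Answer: 30625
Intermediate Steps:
((-29 - 1*(-52)) + 152)² = ((-29 + 52) + 152)² = (23 + 152)² = 175² = 30625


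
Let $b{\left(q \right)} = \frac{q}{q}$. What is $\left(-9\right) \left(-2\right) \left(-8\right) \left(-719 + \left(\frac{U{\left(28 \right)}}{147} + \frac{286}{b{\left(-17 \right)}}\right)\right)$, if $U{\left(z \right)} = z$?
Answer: $\frac{436272}{7} \approx 62325.0$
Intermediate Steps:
$b{\left(q \right)} = 1$
$\left(-9\right) \left(-2\right) \left(-8\right) \left(-719 + \left(\frac{U{\left(28 \right)}}{147} + \frac{286}{b{\left(-17 \right)}}\right)\right) = \left(-9\right) \left(-2\right) \left(-8\right) \left(-719 + \left(\frac{28}{147} + \frac{286}{1}\right)\right) = 18 \left(-8\right) \left(-719 + \left(28 \cdot \frac{1}{147} + 286 \cdot 1\right)\right) = - 144 \left(-719 + \left(\frac{4}{21} + 286\right)\right) = - 144 \left(-719 + \frac{6010}{21}\right) = \left(-144\right) \left(- \frac{9089}{21}\right) = \frac{436272}{7}$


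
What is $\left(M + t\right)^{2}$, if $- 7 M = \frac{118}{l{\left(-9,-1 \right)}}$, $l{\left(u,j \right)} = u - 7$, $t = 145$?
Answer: $\frac{66896041}{3136} \approx 21332.0$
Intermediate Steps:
$l{\left(u,j \right)} = -7 + u$ ($l{\left(u,j \right)} = u - 7 = -7 + u$)
$M = \frac{59}{56}$ ($M = - \frac{118 \frac{1}{-7 - 9}}{7} = - \frac{118 \frac{1}{-16}}{7} = - \frac{118 \left(- \frac{1}{16}\right)}{7} = \left(- \frac{1}{7}\right) \left(- \frac{59}{8}\right) = \frac{59}{56} \approx 1.0536$)
$\left(M + t\right)^{2} = \left(\frac{59}{56} + 145\right)^{2} = \left(\frac{8179}{56}\right)^{2} = \frac{66896041}{3136}$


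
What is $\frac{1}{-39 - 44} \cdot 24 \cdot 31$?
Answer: $- \frac{744}{83} \approx -8.9639$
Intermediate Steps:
$\frac{1}{-39 - 44} \cdot 24 \cdot 31 = \frac{1}{-83} \cdot 24 \cdot 31 = \left(- \frac{1}{83}\right) 24 \cdot 31 = \left(- \frac{24}{83}\right) 31 = - \frac{744}{83}$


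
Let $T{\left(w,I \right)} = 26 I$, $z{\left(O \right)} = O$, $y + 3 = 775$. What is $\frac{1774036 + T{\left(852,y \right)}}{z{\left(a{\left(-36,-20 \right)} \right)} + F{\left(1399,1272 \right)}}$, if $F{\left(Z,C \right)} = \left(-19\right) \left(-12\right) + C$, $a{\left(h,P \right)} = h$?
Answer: $\frac{149509}{122} \approx 1225.5$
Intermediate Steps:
$y = 772$ ($y = -3 + 775 = 772$)
$F{\left(Z,C \right)} = 228 + C$
$\frac{1774036 + T{\left(852,y \right)}}{z{\left(a{\left(-36,-20 \right)} \right)} + F{\left(1399,1272 \right)}} = \frac{1774036 + 26 \cdot 772}{-36 + \left(228 + 1272\right)} = \frac{1774036 + 20072}{-36 + 1500} = \frac{1794108}{1464} = 1794108 \cdot \frac{1}{1464} = \frac{149509}{122}$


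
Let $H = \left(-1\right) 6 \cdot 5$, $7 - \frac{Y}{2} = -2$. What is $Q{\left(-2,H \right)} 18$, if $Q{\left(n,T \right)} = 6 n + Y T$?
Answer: $-9936$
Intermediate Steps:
$Y = 18$ ($Y = 14 - -4 = 14 + 4 = 18$)
$H = -30$ ($H = \left(-6\right) 5 = -30$)
$Q{\left(n,T \right)} = 6 n + 18 T$
$Q{\left(-2,H \right)} 18 = \left(6 \left(-2\right) + 18 \left(-30\right)\right) 18 = \left(-12 - 540\right) 18 = \left(-552\right) 18 = -9936$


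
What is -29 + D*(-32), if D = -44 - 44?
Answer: 2787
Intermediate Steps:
D = -88
-29 + D*(-32) = -29 - 88*(-32) = -29 + 2816 = 2787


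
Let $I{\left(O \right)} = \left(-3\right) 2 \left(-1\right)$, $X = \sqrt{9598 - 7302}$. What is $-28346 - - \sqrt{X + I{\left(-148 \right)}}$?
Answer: $-28346 + \sqrt{6 + 2 \sqrt{574}} \approx -28339.0$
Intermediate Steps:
$X = 2 \sqrt{574}$ ($X = \sqrt{2296} = 2 \sqrt{574} \approx 47.917$)
$I{\left(O \right)} = 6$ ($I{\left(O \right)} = \left(-6\right) \left(-1\right) = 6$)
$-28346 - - \sqrt{X + I{\left(-148 \right)}} = -28346 - - \sqrt{2 \sqrt{574} + 6} = -28346 - - \sqrt{6 + 2 \sqrt{574}} = -28346 + \sqrt{6 + 2 \sqrt{574}}$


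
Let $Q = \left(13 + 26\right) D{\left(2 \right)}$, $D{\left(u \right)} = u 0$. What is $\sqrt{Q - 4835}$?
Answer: $i \sqrt{4835} \approx 69.534 i$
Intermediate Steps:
$D{\left(u \right)} = 0$
$Q = 0$ ($Q = \left(13 + 26\right) 0 = 39 \cdot 0 = 0$)
$\sqrt{Q - 4835} = \sqrt{0 - 4835} = \sqrt{-4835} = i \sqrt{4835}$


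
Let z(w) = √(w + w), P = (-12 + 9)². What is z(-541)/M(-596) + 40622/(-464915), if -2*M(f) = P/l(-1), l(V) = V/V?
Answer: -40622/464915 - 2*I*√1082/9 ≈ -0.087375 - 7.3097*I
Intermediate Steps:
l(V) = 1
P = 9 (P = (-3)² = 9)
z(w) = √2*√w (z(w) = √(2*w) = √2*√w)
M(f) = -9/2 (M(f) = -9/(2*1) = -9/2)
z(-541)/M(-596) + 40622/(-464915) = (√2*√(-541))/(-9/2) + 40622/(-464915) = (√2*(I*√541))*(-2/9) + 40622*(-1/464915) = (I*√1082)*(-2/9) - 40622/464915 = -2*I*√1082/9 - 40622/464915 = -40622/464915 - 2*I*√1082/9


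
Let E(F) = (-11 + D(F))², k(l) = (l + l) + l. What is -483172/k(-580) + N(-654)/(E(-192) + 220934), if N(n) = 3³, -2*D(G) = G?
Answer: 3062224648/11027685 ≈ 277.69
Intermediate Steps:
k(l) = 3*l (k(l) = 2*l + l = 3*l)
D(G) = -G/2
N(n) = 27
E(F) = (-11 - F/2)²
-483172/k(-580) + N(-654)/(E(-192) + 220934) = -483172/(3*(-580)) + 27/((22 - 192)²/4 + 220934) = -483172/(-1740) + 27/((¼)*(-170)² + 220934) = -483172*(-1/1740) + 27/((¼)*28900 + 220934) = 120793/435 + 27/(7225 + 220934) = 120793/435 + 27/228159 = 120793/435 + 27*(1/228159) = 120793/435 + 3/25351 = 3062224648/11027685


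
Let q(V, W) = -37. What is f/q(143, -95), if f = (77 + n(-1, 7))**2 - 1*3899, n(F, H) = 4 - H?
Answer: -1577/37 ≈ -42.622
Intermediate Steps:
f = 1577 (f = (77 + (4 - 1*7))**2 - 1*3899 = (77 + (4 - 7))**2 - 3899 = (77 - 3)**2 - 3899 = 74**2 - 3899 = 5476 - 3899 = 1577)
f/q(143, -95) = 1577/(-37) = 1577*(-1/37) = -1577/37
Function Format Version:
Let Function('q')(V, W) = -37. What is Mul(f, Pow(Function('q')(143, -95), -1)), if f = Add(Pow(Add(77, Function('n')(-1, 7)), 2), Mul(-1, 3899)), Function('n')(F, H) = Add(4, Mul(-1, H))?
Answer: Rational(-1577, 37) ≈ -42.622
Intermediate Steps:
f = 1577 (f = Add(Pow(Add(77, Add(4, Mul(-1, 7))), 2), Mul(-1, 3899)) = Add(Pow(Add(77, Add(4, -7)), 2), -3899) = Add(Pow(Add(77, -3), 2), -3899) = Add(Pow(74, 2), -3899) = Add(5476, -3899) = 1577)
Mul(f, Pow(Function('q')(143, -95), -1)) = Mul(1577, Pow(-37, -1)) = Mul(1577, Rational(-1, 37)) = Rational(-1577, 37)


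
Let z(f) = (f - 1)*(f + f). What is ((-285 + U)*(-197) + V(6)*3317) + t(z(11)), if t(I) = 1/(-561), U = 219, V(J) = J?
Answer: 18459143/561 ≈ 32904.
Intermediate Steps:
z(f) = 2*f*(-1 + f) (z(f) = (-1 + f)*(2*f) = 2*f*(-1 + f))
t(I) = -1/561
((-285 + U)*(-197) + V(6)*3317) + t(z(11)) = ((-285 + 219)*(-197) + 6*3317) - 1/561 = (-66*(-197) + 19902) - 1/561 = (13002 + 19902) - 1/561 = 32904 - 1/561 = 18459143/561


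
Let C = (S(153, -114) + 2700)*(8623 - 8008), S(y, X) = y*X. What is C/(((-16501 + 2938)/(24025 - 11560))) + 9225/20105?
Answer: 50491165188465/6059647 ≈ 8.3324e+6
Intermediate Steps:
S(y, X) = X*y
C = -9066330 (C = (-114*153 + 2700)*(8623 - 8008) = (-17442 + 2700)*615 = -14742*615 = -9066330)
C/(((-16501 + 2938)/(24025 - 11560))) + 9225/20105 = -9066330*(24025 - 11560)/(-16501 + 2938) + 9225/20105 = -9066330/((-13563/12465)) + 9225*(1/20105) = -9066330/((-13563*1/12465)) + 1845/4021 = -9066330/(-1507/1385) + 1845/4021 = -9066330*(-1385/1507) + 1845/4021 = 12556867050/1507 + 1845/4021 = 50491165188465/6059647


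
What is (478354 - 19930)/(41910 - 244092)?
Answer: -76404/33697 ≈ -2.2674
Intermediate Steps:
(478354 - 19930)/(41910 - 244092) = 458424/(-202182) = 458424*(-1/202182) = -76404/33697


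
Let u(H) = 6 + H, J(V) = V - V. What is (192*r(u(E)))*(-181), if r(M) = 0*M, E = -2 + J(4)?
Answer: 0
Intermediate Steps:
J(V) = 0
E = -2 (E = -2 + 0 = -2)
r(M) = 0
(192*r(u(E)))*(-181) = (192*0)*(-181) = 0*(-181) = 0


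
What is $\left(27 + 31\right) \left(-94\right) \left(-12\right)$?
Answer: $65424$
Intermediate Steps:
$\left(27 + 31\right) \left(-94\right) \left(-12\right) = 58 \left(-94\right) \left(-12\right) = \left(-5452\right) \left(-12\right) = 65424$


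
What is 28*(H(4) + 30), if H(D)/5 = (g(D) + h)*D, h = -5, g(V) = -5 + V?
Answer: -2520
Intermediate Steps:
H(D) = 5*D*(-10 + D) (H(D) = 5*(((-5 + D) - 5)*D) = 5*((-10 + D)*D) = 5*(D*(-10 + D)) = 5*D*(-10 + D))
28*(H(4) + 30) = 28*(5*4*(-10 + 4) + 30) = 28*(5*4*(-6) + 30) = 28*(-120 + 30) = 28*(-90) = -2520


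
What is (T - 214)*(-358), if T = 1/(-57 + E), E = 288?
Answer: 17697014/231 ≈ 76611.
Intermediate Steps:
T = 1/231 (T = 1/(-57 + 288) = 1/231 ≈ 0.0043290)
(T - 214)*(-358) = (1/231 - 214)*(-358) = -49433/231*(-358) = 17697014/231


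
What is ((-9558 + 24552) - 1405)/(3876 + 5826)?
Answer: 13589/9702 ≈ 1.4006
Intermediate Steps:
((-9558 + 24552) - 1405)/(3876 + 5826) = (14994 - 1405)/9702 = 13589*(1/9702) = 13589/9702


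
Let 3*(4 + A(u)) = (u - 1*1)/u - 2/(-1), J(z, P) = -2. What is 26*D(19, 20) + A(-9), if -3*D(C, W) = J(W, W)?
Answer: 388/27 ≈ 14.370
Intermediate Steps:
A(u) = -10/3 + (-1 + u)/(3*u) (A(u) = -4 + ((u - 1*1)/u - 2/(-1))/3 = -4 + ((u - 1)/u - 2*(-1))/3 = -4 + ((-1 + u)/u + 2)/3 = -4 + (2 + (-1 + u)/u)/3 = -4 + (2/3 + (-1 + u)/(3*u)) = -10/3 + (-1 + u)/(3*u))
D(C, W) = 2/3 (D(C, W) = -1/3*(-2) = 2/3)
26*D(19, 20) + A(-9) = 26*(2/3) + (-3 - 1/3/(-9)) = 52/3 + (-3 - 1/3*(-1/9)) = 52/3 + (-3 + 1/27) = 52/3 - 80/27 = 388/27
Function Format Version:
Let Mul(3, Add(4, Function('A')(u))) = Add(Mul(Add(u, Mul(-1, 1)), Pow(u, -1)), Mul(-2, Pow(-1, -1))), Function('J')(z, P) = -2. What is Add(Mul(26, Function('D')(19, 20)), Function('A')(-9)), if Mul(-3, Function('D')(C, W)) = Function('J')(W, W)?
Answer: Rational(388, 27) ≈ 14.370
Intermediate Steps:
Function('A')(u) = Add(Rational(-10, 3), Mul(Rational(1, 3), Pow(u, -1), Add(-1, u))) (Function('A')(u) = Add(-4, Mul(Rational(1, 3), Add(Mul(Add(u, Mul(-1, 1)), Pow(u, -1)), Mul(-2, Pow(-1, -1))))) = Add(-4, Mul(Rational(1, 3), Add(Mul(Add(u, -1), Pow(u, -1)), Mul(-2, -1)))) = Add(-4, Mul(Rational(1, 3), Add(Mul(Add(-1, u), Pow(u, -1)), 2))) = Add(-4, Mul(Rational(1, 3), Add(Mul(Pow(u, -1), Add(-1, u)), 2))) = Add(-4, Mul(Rational(1, 3), Add(2, Mul(Pow(u, -1), Add(-1, u))))) = Add(-4, Add(Rational(2, 3), Mul(Rational(1, 3), Pow(u, -1), Add(-1, u)))) = Add(Rational(-10, 3), Mul(Rational(1, 3), Pow(u, -1), Add(-1, u))))
Function('D')(C, W) = Rational(2, 3) (Function('D')(C, W) = Mul(Rational(-1, 3), -2) = Rational(2, 3))
Add(Mul(26, Function('D')(19, 20)), Function('A')(-9)) = Add(Mul(26, Rational(2, 3)), Add(-3, Mul(Rational(-1, 3), Pow(-9, -1)))) = Add(Rational(52, 3), Add(-3, Mul(Rational(-1, 3), Rational(-1, 9)))) = Add(Rational(52, 3), Add(-3, Rational(1, 27))) = Add(Rational(52, 3), Rational(-80, 27)) = Rational(388, 27)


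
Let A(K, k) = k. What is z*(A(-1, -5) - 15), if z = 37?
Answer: -740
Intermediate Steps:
z*(A(-1, -5) - 15) = 37*(-5 - 15) = 37*(-20) = -740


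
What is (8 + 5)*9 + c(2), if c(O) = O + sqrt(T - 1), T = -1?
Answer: 119 + I*sqrt(2) ≈ 119.0 + 1.4142*I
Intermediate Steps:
c(O) = O + I*sqrt(2) (c(O) = O + sqrt(-1 - 1) = O + sqrt(-2) = O + I*sqrt(2))
(8 + 5)*9 + c(2) = (8 + 5)*9 + (2 + I*sqrt(2)) = 13*9 + (2 + I*sqrt(2)) = 117 + (2 + I*sqrt(2)) = 119 + I*sqrt(2)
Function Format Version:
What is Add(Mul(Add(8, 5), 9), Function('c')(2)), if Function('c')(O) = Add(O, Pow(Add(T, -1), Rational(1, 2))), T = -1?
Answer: Add(119, Mul(I, Pow(2, Rational(1, 2)))) ≈ Add(119.00, Mul(1.4142, I))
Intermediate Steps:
Function('c')(O) = Add(O, Mul(I, Pow(2, Rational(1, 2)))) (Function('c')(O) = Add(O, Pow(Add(-1, -1), Rational(1, 2))) = Add(O, Pow(-2, Rational(1, 2))) = Add(O, Mul(I, Pow(2, Rational(1, 2)))))
Add(Mul(Add(8, 5), 9), Function('c')(2)) = Add(Mul(Add(8, 5), 9), Add(2, Mul(I, Pow(2, Rational(1, 2))))) = Add(Mul(13, 9), Add(2, Mul(I, Pow(2, Rational(1, 2))))) = Add(117, Add(2, Mul(I, Pow(2, Rational(1, 2))))) = Add(119, Mul(I, Pow(2, Rational(1, 2))))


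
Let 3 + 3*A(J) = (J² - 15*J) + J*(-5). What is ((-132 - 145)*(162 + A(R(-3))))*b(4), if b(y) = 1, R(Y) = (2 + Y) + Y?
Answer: -53461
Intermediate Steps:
R(Y) = 2 + 2*Y
A(J) = -1 - 20*J/3 + J²/3 (A(J) = -1 + ((J² - 15*J) + J*(-5))/3 = -1 + ((J² - 15*J) - 5*J)/3 = -1 + (J² - 20*J)/3 = -1 + (-20*J/3 + J²/3) = -1 - 20*J/3 + J²/3)
((-132 - 145)*(162 + A(R(-3))))*b(4) = ((-132 - 145)*(162 + (-1 - 20*(2 + 2*(-3))/3 + (2 + 2*(-3))²/3)))*1 = -277*(162 + (-1 - 20*(2 - 6)/3 + (2 - 6)²/3))*1 = -277*(162 + (-1 - 20/3*(-4) + (⅓)*(-4)²))*1 = -277*(162 + (-1 + 80/3 + (⅓)*16))*1 = -277*(162 + (-1 + 80/3 + 16/3))*1 = -277*(162 + 31)*1 = -277*193*1 = -53461*1 = -53461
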